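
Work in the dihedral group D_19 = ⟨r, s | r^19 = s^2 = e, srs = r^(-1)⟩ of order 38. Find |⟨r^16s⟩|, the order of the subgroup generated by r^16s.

2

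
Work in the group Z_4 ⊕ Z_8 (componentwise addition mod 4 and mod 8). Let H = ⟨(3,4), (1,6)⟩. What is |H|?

|⟨(3,4)⟩| = 4 and |⟨(1,6)⟩| = 4, so |H| is a multiple of lcm(4, 4) = 4 and divides |G| = 32.
Closing under the operation: H = {(0,0), (0,2), (0,4), (0,6), (1,0), (1,2), (1,4), (1,6), (2,0), (2,2), (2,4), (2,6), (3,0), (3,2), (3,4), (3,6)}, so |H| = 16.

16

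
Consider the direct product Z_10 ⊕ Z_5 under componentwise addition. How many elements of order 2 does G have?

An element (a,b) has order lcm(ord(a), ord(b)); count pairs with lcm equal to 2.
Enumerating gives 1 such elements.

1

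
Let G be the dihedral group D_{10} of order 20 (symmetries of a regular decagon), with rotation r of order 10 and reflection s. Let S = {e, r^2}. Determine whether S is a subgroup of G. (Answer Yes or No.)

No

r^2 ∈ S but its inverse r^8 ∉ S, so S is not a subgroup.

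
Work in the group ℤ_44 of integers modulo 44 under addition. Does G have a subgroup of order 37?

No

37 does not divide |G| = 44, so by Lagrange no subgroup of order 37 exists.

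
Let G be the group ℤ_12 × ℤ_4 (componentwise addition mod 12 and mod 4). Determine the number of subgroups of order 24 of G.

3

|G| = 48 and 24 | 48, so subgroups of order 24 are possible by Lagrange.
The subgroups of order 24 are: {(0,0), (0,1), (0,2), (0,3), (2,0), (2,1), (2,2), (2,3), (4,0), (4,1), (4,2), (4,3), (6,0), (6,1), (6,2), (6,3), (8,0), (8,1), (8,2), (8,3), (10,0), (10,1), (10,2), (10,3)}; {(0,0), (0,2), (1,0), (1,2), (2,0), (2,2), (3,0), (3,2), (4,0), (4,2), (5,0), (5,2), (6,0), (6,2), (7,0), (7,2), (8,0), (8,2), (9,0), (9,2), (10,0), (10,2), (11,0), (11,2)}; {(0,0), (0,2), (1,1), (1,3), (2,0), (2,2), (3,1), (3,3), (4,0), (4,2), (5,1), (5,3), (6,0), (6,2), (7,1), (7,3), (8,0), (8,2), (9,1), (9,3), (10,0), (10,2), (11,1), (11,3)}.
So G has 3 subgroups of order 24.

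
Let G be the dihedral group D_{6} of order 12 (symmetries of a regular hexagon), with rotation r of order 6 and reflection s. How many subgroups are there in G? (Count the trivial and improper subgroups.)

|G| = 12, so by Lagrange every subgroup order divides 12. Divisors: 1, 2, 3, 4, 6, 12.
Subgroups by order — order 1: 1; order 2: 7; order 3: 1; order 4: 3; order 6: 3; order 12: 1.
Total: 1 + 7 + 1 + 3 + 3 + 1 = 16.

16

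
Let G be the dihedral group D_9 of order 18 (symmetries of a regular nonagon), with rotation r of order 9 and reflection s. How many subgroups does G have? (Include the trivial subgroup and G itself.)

16

|G| = 18, so by Lagrange every subgroup order divides 18. Divisors: 1, 2, 3, 6, 9, 18.
Subgroups by order — order 1: 1; order 2: 9; order 3: 1; order 6: 3; order 9: 1; order 18: 1.
Total: 1 + 9 + 1 + 3 + 1 + 1 = 16.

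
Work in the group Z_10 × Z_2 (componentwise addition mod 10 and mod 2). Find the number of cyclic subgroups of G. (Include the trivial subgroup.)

A cyclic subgroup of order d is generated by each of its φ(d) elements of order d, so the cyclic subgroups of order d number (#elements of order d)/φ(d).
Cyclic subgroups by order — order 1: 1; order 2: 3; order 5: 1; order 10: 3.
Total: 8.

8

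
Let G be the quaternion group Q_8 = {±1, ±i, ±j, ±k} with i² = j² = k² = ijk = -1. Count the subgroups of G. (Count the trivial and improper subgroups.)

6

|G| = 8, so by Lagrange every subgroup order divides 8. Divisors: 1, 2, 4, 8.
Subgroups by order — order 1: 1; order 2: 1; order 4: 3; order 8: 1.
Total: 1 + 1 + 3 + 1 = 6.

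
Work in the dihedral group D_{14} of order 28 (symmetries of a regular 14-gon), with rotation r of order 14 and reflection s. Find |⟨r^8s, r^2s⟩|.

|⟨r^8s⟩| = 2 and |⟨r^2s⟩| = 2, so |H| is a multiple of lcm(2, 2) = 2 and divides |G| = 28.
Closing under the operation: H = {e, r^2, r^4, r^6, r^8, r^10, r^12, s, r^2s, r^4s, r^6s, r^8s, r^10s, r^12s}, so |H| = 14.

14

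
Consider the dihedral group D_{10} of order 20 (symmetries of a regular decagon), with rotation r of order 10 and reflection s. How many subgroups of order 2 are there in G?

11

|G| = 20 and 2 | 20, so subgroups of order 2 are possible by Lagrange.
The subgroups of order 2 are: {e, r^2s}; {e, r^3s}; {e, r^4s}; {e, r^5}; … (11 in all).
So G has 11 subgroups of order 2.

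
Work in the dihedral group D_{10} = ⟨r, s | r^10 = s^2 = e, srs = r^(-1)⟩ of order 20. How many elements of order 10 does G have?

4

The elements of order 10 are: r, r^3, r^7, r^9.
That's 4.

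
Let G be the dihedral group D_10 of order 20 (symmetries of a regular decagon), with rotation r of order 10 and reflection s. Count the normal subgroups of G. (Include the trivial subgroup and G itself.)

G has 22 subgroups. Checking conjugation-invariance by order — order 1: 1/1 normal; order 2: 1/11 normal; order 4: 0/5 normal; order 5: 1/1 normal; order 10: 3/3 normal; order 20: 1/1 normal.
Total normal subgroups: 7.

7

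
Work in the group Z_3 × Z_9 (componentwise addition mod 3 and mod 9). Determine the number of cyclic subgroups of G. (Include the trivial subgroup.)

8

A cyclic subgroup of order d is generated by each of its φ(d) elements of order d, so the cyclic subgroups of order d number (#elements of order d)/φ(d).
Cyclic subgroups by order — order 1: 1; order 3: 4; order 9: 3.
Total: 8.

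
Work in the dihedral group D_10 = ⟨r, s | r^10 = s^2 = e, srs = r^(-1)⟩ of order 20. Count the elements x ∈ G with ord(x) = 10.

4

The elements of order 10 are: r, r^3, r^7, r^9.
That's 4.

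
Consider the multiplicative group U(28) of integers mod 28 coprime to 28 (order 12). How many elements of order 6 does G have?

6

The elements of order 6 are: 3, 5, 11, 17, 19, 23.
That's 6.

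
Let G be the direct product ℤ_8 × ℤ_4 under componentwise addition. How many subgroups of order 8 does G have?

7

|G| = 32 and 8 | 32, so subgroups of order 8 are possible by Lagrange.
The subgroups of order 8 are: {(0,0), (0,1), (0,2), (0,3), (4,0), (4,1), (4,2), (4,3)}; {(0,0), (0,2), (2,0), (2,2), (4,0), (4,2), (6,0), (6,2)}; {(0,0), (0,2), (2,1), (2,3), (4,0), (4,2), (6,1), (6,3)}; {(0,0), (1,0), (2,0), (3,0), (4,0), (5,0), (6,0), (7,0)}; … (7 in all).
So G has 7 subgroups of order 8.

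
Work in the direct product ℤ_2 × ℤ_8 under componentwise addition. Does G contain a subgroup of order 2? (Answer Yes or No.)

Yes

2 | 16. A subgroup of order 2 is {(0,0), (0,4)}.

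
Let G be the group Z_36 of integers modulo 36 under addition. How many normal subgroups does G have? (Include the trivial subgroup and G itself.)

G is abelian, so every subgroup is normal.
G has 9 subgroups in total, hence 9 normal subgroups.

9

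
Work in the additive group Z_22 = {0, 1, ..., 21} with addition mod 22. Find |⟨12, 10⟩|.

|⟨12⟩| = 11 and |⟨10⟩| = 11, so |H| is a multiple of lcm(11, 11) = 11 and divides |G| = 22.
Closing under the operation: H = {0, 2, 4, 6, 8, 10, 12, 14, 16, 18, 20}, so |H| = 11.

11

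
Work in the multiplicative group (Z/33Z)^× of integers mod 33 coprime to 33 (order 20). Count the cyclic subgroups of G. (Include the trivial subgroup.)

Each element a generates a cyclic subgroup ⟨a⟩; distinct elements may generate the same one (a cyclic group of order d has φ(d) generators).
Cyclic subgroups by order — order 1: 1; order 2: 3; order 5: 1; order 10: 3.
Total: 8.

8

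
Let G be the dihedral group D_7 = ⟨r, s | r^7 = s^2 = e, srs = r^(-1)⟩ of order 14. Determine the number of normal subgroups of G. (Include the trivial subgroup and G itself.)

3

G has 10 subgroups. Checking conjugation-invariance by order — order 1: 1/1 normal; order 2: 0/7 normal; order 7: 1/1 normal; order 14: 1/1 normal.
Total normal subgroups: 3.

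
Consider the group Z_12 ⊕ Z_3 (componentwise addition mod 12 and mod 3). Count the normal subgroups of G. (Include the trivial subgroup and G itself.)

18

G is abelian, so every subgroup is normal.
G has 18 subgroups in total, hence 18 normal subgroups.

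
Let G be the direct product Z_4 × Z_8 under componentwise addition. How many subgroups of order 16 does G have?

|G| = 32 and 16 | 32, so subgroups of order 16 are possible by Lagrange.
The subgroups of order 16 are: {(0,0), (0,1), (0,2), (0,3), (0,4), (0,5), (0,6), (0,7), (2,0), (2,1), (2,2), (2,3), (2,4), (2,5), (2,6), (2,7)}; {(0,0), (0,2), (0,4), (0,6), (1,0), (1,2), (1,4), (1,6), (2,0), (2,2), (2,4), (2,6), (3,0), (3,2), (3,4), (3,6)}; {(0,0), (0,2), (0,4), (0,6), (1,1), (1,3), (1,5), (1,7), (2,0), (2,2), (2,4), (2,6), (3,1), (3,3), (3,5), (3,7)}.
So G has 3 subgroups of order 16.

3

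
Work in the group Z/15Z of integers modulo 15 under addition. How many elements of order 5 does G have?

4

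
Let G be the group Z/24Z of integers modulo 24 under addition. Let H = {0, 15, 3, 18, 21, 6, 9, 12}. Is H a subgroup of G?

|H| = 8 divides |G| = 24, consistent with Lagrange.
H contains the identity, every element's inverse is in H, and H is closed under +: it is a subgroup.
In fact H = ⟨3⟩.

Yes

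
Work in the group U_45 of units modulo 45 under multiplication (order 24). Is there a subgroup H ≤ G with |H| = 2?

2 | 24. A subgroup of order 2 is {1, 19}.

Yes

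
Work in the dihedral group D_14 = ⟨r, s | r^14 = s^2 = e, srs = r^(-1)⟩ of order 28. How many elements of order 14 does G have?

6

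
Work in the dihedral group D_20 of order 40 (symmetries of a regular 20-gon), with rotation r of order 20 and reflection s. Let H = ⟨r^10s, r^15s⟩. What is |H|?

8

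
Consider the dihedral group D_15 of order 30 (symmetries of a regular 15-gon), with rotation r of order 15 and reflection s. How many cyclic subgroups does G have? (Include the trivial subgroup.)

Group the elements of G by the cyclic subgroup they generate; each cyclic subgroup of order d accounts for φ(d) elements.
Cyclic subgroups by order — order 1: 1; order 2: 15; order 3: 1; order 5: 1; order 15: 1.
Total: 19.

19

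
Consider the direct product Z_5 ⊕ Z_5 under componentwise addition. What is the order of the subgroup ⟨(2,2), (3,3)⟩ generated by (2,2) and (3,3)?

|⟨(2,2)⟩| = 5 and |⟨(3,3)⟩| = 5, so |H| is a multiple of lcm(5, 5) = 5 and divides |G| = 25.
Closing under the operation: H = {(0,0), (1,1), (2,2), (3,3), (4,4)}, so |H| = 5.

5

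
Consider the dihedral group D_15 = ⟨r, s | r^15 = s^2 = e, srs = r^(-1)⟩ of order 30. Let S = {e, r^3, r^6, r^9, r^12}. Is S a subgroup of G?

|S| = 5 divides |G| = 30, consistent with Lagrange.
S contains the identity, every element's inverse is in S, and S is closed under ·: it is a subgroup.
In fact S = ⟨r^9⟩.

Yes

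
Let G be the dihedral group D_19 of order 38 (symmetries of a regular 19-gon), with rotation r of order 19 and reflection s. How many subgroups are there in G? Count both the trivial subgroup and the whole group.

|G| = 38, so by Lagrange every subgroup order divides 38. Divisors: 1, 2, 19, 38.
Subgroups by order — order 1: 1; order 2: 19; order 19: 1; order 38: 1.
Total: 1 + 19 + 1 + 1 = 22.

22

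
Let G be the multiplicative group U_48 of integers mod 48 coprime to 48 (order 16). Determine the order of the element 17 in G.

Compute successive powers of 17 mod 48: 17, 1; 17^2 ≡ 1 (mod 48).
So |⟨17⟩| = 2.

2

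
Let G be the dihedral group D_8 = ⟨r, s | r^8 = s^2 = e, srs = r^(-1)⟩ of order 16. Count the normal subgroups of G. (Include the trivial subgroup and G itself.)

G has 19 subgroups. Checking conjugation-invariance by order — order 1: 1/1 normal; order 2: 1/9 normal; order 4: 1/5 normal; order 8: 3/3 normal; order 16: 1/1 normal.
Total normal subgroups: 7.

7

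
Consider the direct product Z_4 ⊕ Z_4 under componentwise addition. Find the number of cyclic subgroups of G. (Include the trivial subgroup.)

Each element a generates a cyclic subgroup ⟨a⟩; distinct elements may generate the same one (a cyclic group of order d has φ(d) generators).
Cyclic subgroups by order — order 1: 1; order 2: 3; order 4: 6.
Total: 10.

10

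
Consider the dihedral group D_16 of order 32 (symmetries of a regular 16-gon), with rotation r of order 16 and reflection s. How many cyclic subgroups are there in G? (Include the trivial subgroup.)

Each element a generates a cyclic subgroup ⟨a⟩; distinct elements may generate the same one (a cyclic group of order d has φ(d) generators).
Cyclic subgroups by order — order 1: 1; order 2: 17; order 4: 1; order 8: 1; order 16: 1.
Total: 21.

21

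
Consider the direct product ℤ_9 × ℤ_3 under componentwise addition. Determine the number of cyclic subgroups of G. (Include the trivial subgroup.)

Group the elements of G by the cyclic subgroup they generate; each cyclic subgroup of order d accounts for φ(d) elements.
Cyclic subgroups by order — order 1: 1; order 3: 4; order 9: 3.
Total: 8.

8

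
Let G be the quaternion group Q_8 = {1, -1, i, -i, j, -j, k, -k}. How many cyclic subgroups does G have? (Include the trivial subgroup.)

A cyclic subgroup of order d is generated by each of its φ(d) elements of order d, so the cyclic subgroups of order d number (#elements of order d)/φ(d).
Cyclic subgroups by order — order 1: 1; order 2: 1; order 4: 3.
Total: 5.

5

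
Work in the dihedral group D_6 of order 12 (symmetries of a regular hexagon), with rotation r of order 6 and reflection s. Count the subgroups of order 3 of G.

|G| = 12 and 3 | 12, so subgroups of order 3 are possible by Lagrange.
The subgroups of order 3 are: {e, r^2, r^4}.
So G has 1 subgroup of order 3.

1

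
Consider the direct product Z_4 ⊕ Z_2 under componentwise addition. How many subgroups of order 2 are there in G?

|G| = 8 and 2 | 8, so subgroups of order 2 are possible by Lagrange.
The subgroups of order 2 are: {(0,0), (0,1)}; {(0,0), (2,0)}; {(0,0), (2,1)}.
So G has 3 subgroups of order 2.

3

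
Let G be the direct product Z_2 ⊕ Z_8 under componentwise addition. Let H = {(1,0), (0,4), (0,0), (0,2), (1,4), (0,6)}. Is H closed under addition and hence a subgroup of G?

|H| = 6 does not divide |G| = 16, so by Lagrange H is not a subgroup.

No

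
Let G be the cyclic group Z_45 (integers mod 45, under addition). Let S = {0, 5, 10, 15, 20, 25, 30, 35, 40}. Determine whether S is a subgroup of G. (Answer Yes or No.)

Yes

|S| = 9 divides |G| = 45, consistent with Lagrange.
S contains the identity, every element's inverse is in S, and S is closed under +: it is a subgroup.
In fact S = ⟨35⟩.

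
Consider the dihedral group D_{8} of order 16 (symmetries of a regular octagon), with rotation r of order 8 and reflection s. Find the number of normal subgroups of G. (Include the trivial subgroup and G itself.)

G has 19 subgroups. Checking conjugation-invariance by order — order 1: 1/1 normal; order 2: 1/9 normal; order 4: 1/5 normal; order 8: 3/3 normal; order 16: 1/1 normal.
Total normal subgroups: 7.

7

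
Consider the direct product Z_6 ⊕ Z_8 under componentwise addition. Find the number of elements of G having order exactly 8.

An element (a,b) has order lcm(ord(a), ord(b)); count pairs with lcm equal to 8.
Enumerating gives 8 such elements.

8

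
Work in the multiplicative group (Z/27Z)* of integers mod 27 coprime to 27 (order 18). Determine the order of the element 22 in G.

Compute successive powers of 22 mod 27: 22, 25, 10, 4, 7, 19, 13, 16, …; 22^9 ≡ 1 (mod 27).
So |⟨22⟩| = 9.

9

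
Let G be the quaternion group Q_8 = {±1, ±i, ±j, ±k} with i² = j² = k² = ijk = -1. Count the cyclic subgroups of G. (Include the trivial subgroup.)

5

A cyclic subgroup of order d is generated by each of its φ(d) elements of order d, so the cyclic subgroups of order d number (#elements of order d)/φ(d).
Cyclic subgroups by order — order 1: 1; order 2: 1; order 4: 3.
Total: 5.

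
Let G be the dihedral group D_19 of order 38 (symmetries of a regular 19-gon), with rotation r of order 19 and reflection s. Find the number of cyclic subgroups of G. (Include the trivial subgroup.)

Each element a generates a cyclic subgroup ⟨a⟩; distinct elements may generate the same one (a cyclic group of order d has φ(d) generators).
Cyclic subgroups by order — order 1: 1; order 2: 19; order 19: 1.
Total: 21.

21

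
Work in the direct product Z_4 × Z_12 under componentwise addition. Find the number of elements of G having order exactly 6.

6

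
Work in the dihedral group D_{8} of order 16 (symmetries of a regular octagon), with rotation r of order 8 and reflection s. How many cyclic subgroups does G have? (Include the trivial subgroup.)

Each element a generates a cyclic subgroup ⟨a⟩; distinct elements may generate the same one (a cyclic group of order d has φ(d) generators).
Cyclic subgroups by order — order 1: 1; order 2: 9; order 4: 1; order 8: 1.
Total: 12.

12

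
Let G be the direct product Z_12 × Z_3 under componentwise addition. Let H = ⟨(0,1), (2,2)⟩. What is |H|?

|⟨(0,1)⟩| = 3 and |⟨(2,2)⟩| = 6, so |H| is a multiple of lcm(3, 6) = 6 and divides |G| = 36.
Closing under the operation: H = {(0,0), (0,1), (0,2), (2,0), (2,1), (2,2), (4,0), (4,1), (4,2), (6,0), (6,1), (6,2), (8,0), (8,1), (8,2), (10,0), (10,1), (10,2)}, so |H| = 18.

18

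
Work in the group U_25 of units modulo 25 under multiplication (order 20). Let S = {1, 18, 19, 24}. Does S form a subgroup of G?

No

18 ∈ S but its inverse 7 ∉ S, so S is not a subgroup.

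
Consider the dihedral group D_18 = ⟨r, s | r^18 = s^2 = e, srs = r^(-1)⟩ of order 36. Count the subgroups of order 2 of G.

19

|G| = 36 and 2 | 36, so subgroups of order 2 are possible by Lagrange.
The subgroups of order 2 are: {e, r^10s}; {e, r^11s}; {e, r^12s}; {e, r^13s}; … (19 in all).
So G has 19 subgroups of order 2.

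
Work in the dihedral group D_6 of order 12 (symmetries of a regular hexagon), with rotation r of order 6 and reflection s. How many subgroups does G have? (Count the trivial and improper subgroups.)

16

|G| = 12, so by Lagrange every subgroup order divides 12. Divisors: 1, 2, 3, 4, 6, 12.
Subgroups by order — order 1: 1; order 2: 7; order 3: 1; order 4: 3; order 6: 3; order 12: 1.
Total: 1 + 7 + 1 + 3 + 3 + 1 = 16.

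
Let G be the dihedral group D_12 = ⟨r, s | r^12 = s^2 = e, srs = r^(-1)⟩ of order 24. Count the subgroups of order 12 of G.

3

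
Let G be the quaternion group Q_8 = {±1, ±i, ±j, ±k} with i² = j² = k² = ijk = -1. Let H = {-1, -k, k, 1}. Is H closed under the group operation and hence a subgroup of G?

Yes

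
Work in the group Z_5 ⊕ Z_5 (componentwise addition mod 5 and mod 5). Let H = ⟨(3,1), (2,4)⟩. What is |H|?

5

|⟨(3,1)⟩| = 5 and |⟨(2,4)⟩| = 5, so |H| is a multiple of lcm(5, 5) = 5 and divides |G| = 25.
Closing under the operation: H = {(0,0), (1,2), (2,4), (3,1), (4,3)}, so |H| = 5.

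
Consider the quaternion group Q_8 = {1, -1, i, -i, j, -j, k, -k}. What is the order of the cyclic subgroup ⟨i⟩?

4

Computing powers of i: the smallest k with (i)^k = e is k = 4.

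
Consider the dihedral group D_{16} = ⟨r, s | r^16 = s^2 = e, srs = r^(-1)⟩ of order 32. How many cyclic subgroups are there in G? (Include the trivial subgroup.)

21

A cyclic subgroup of order d is generated by each of its φ(d) elements of order d, so the cyclic subgroups of order d number (#elements of order d)/φ(d).
Cyclic subgroups by order — order 1: 1; order 2: 17; order 4: 1; order 8: 1; order 16: 1.
Total: 21.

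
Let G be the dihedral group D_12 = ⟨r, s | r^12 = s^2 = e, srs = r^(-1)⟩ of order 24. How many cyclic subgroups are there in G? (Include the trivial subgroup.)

Each element a generates a cyclic subgroup ⟨a⟩; distinct elements may generate the same one (a cyclic group of order d has φ(d) generators).
Cyclic subgroups by order — order 1: 1; order 2: 13; order 3: 1; order 4: 1; order 6: 1; order 12: 1.
Total: 18.

18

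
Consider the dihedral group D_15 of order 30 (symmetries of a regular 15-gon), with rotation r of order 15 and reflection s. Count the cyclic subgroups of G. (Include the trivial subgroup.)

19

A cyclic subgroup of order d is generated by each of its φ(d) elements of order d, so the cyclic subgroups of order d number (#elements of order d)/φ(d).
Cyclic subgroups by order — order 1: 1; order 2: 15; order 3: 1; order 5: 1; order 15: 1.
Total: 19.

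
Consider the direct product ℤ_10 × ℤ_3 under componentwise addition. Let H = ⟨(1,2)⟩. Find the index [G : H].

1

|⟨(1,2)⟩| = 30 and |G| = 30.
By Lagrange, [G : H] = |G|/|H| = 30/30 = 1.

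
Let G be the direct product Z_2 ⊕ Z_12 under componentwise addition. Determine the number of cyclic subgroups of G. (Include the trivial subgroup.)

12

Each element a generates a cyclic subgroup ⟨a⟩; distinct elements may generate the same one (a cyclic group of order d has φ(d) generators).
Cyclic subgroups by order — order 1: 1; order 2: 3; order 3: 1; order 4: 2; order 6: 3; order 12: 2.
Total: 12.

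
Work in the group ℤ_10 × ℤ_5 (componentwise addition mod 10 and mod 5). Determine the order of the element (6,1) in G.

The order of (6,1) in Z_10 × Z_5 is lcm(ord(6) in Z_10, ord(1) in Z_5).
ord(6) = 5 and ord(1) = 5, so |⟨(6,1)⟩| = lcm(5, 5) = 5.

5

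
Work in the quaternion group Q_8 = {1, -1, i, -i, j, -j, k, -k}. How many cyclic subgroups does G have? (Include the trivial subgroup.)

5

A cyclic subgroup of order d is generated by each of its φ(d) elements of order d, so the cyclic subgroups of order d number (#elements of order d)/φ(d).
Cyclic subgroups by order — order 1: 1; order 2: 1; order 4: 3.
Total: 5.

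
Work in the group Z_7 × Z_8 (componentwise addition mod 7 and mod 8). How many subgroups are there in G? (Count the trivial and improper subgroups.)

|G| = 56, so by Lagrange every subgroup order divides 56. Divisors: 1, 2, 4, 7, 8, 14, 28, 56.
Subgroups by order — order 1: 1; order 2: 1; order 4: 1; order 7: 1; order 8: 1; order 14: 1; order 28: 1; order 56: 1.
Total: 1 + 1 + 1 + 1 + 1 + 1 + 1 + 1 = 8.

8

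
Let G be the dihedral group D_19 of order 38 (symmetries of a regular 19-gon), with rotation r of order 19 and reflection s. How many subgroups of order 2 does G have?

19

|G| = 38 and 2 | 38, so subgroups of order 2 are possible by Lagrange.
The subgroups of order 2 are: {e, r^10s}; {e, r^11s}; {e, r^12s}; {e, r^13s}; … (19 in all).
So G has 19 subgroups of order 2.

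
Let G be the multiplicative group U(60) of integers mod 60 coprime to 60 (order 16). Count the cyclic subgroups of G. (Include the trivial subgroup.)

12

Each element a generates a cyclic subgroup ⟨a⟩; distinct elements may generate the same one (a cyclic group of order d has φ(d) generators).
Cyclic subgroups by order — order 1: 1; order 2: 7; order 4: 4.
Total: 12.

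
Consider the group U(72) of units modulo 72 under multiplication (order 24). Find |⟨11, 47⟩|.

|⟨11⟩| = 6 and |⟨47⟩| = 6, so |H| is a multiple of lcm(6, 6) = 6 and divides |G| = 24.
Closing under the operation: H = {1, 11, 13, 23, 25, 35, 37, 47, 49, 59, 61, 71}, so |H| = 12.

12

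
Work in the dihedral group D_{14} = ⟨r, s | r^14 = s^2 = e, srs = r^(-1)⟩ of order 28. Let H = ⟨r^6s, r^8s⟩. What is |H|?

|⟨r^6s⟩| = 2 and |⟨r^8s⟩| = 2, so |H| is a multiple of lcm(2, 2) = 2 and divides |G| = 28.
Closing under the operation: H = {e, r^2, r^4, r^6, r^8, r^10, r^12, s, r^2s, r^4s, r^6s, r^8s, r^10s, r^12s}, so |H| = 14.

14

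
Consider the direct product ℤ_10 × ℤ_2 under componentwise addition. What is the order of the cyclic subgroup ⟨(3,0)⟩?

10

The order of (3,0) in Z_10 × Z_2 is lcm(ord(3) in Z_10, ord(0) in Z_2).
ord(3) = 10 and ord(0) = 1, so |⟨(3,0)⟩| = lcm(10, 1) = 10.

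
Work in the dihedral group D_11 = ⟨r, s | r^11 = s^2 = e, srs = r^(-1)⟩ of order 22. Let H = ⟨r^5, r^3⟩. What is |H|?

11

|⟨r^5⟩| = 11 and |⟨r^3⟩| = 11, so |H| is a multiple of lcm(11, 11) = 11 and divides |G| = 22.
Closing under the operation: H = {e, r, r^2, r^3, r^4, r^5, r^6, r^7, r^8, r^9, r^10}, so |H| = 11.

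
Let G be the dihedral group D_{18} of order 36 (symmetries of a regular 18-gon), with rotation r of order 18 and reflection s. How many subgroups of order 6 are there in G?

|G| = 36 and 6 | 36, so subgroups of order 6 are possible by Lagrange.
The subgroups of order 6 are: {e, r^6, r^12, r^4s, r^10s, r^16s}; {e, r^6, r^12, r^5s, r^11s, r^17s}; {e, r^6, r^12, s, r^6s, r^12s}; {e, r^6, r^12, rs, r^7s, r^13s}; … (7 in all).
So G has 7 subgroups of order 6.

7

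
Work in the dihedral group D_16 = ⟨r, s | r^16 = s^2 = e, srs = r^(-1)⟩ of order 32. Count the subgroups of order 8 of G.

|G| = 32 and 8 | 32, so subgroups of order 8 are possible by Lagrange.
The subgroups of order 8 are: {e, r^2, r^4, r^6, r^8, r^10, r^12, r^14}; {e, r^4, r^8, r^12, r^2s, r^6s, r^10s, r^14s}; {e, r^4, r^8, r^12, r^3s, r^7s, r^11s, r^15s}; {e, r^4, r^8, r^12, s, r^4s, r^8s, r^12s}; … (5 in all).
So G has 5 subgroups of order 8.

5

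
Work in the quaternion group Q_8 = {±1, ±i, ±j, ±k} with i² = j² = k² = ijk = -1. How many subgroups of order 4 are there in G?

|G| = 8 and 4 | 8, so subgroups of order 4 are possible by Lagrange.
The subgroups of order 4 are: {1, -1, i, -i}; {1, -1, j, -j}; {1, -1, k, -k}.
So G has 3 subgroups of order 4.

3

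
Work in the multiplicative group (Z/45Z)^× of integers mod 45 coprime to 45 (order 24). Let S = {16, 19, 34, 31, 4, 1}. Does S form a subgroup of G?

Yes

|S| = 6 divides |G| = 24, consistent with Lagrange.
S contains the identity, every element's inverse is in S, and S is closed under ·: it is a subgroup.
In fact S = ⟨34⟩.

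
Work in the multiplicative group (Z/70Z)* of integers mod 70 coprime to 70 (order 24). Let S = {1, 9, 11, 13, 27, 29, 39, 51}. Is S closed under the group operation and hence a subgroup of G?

Closure fails: 39 · 13 = 17 ∉ S. So S is not a subgroup.

No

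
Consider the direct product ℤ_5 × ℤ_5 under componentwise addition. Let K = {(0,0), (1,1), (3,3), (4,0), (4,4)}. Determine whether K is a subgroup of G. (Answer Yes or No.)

(3,3) ∈ K but its inverse (2,2) ∉ K, so K is not a subgroup.

No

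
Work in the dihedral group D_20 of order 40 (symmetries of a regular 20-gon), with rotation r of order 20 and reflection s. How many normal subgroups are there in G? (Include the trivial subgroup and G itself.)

G has 48 subgroups. Checking conjugation-invariance by order — order 1: 1/1 normal; order 2: 1/21 normal; order 4: 1/11 normal; order 5: 1/1 normal; order 8: 0/5 normal; order 10: 1/5 normal; order 20: 3/3 normal; order 40: 1/1 normal.
Total normal subgroups: 9.

9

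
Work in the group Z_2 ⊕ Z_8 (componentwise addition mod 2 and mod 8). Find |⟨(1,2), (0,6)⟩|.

8

|⟨(1,2)⟩| = 4 and |⟨(0,6)⟩| = 4, so |H| is a multiple of lcm(4, 4) = 4 and divides |G| = 16.
Closing under the operation: H = {(0,0), (0,2), (0,4), (0,6), (1,0), (1,2), (1,4), (1,6)}, so |H| = 8.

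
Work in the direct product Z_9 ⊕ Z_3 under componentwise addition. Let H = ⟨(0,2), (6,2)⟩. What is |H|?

9

|⟨(0,2)⟩| = 3 and |⟨(6,2)⟩| = 3, so |H| is a multiple of lcm(3, 3) = 3 and divides |G| = 27.
Closing under the operation: H = {(0,0), (0,1), (0,2), (3,0), (3,1), (3,2), (6,0), (6,1), (6,2)}, so |H| = 9.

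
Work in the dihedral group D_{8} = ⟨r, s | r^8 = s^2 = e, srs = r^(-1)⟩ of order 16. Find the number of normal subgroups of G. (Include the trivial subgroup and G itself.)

7

G has 19 subgroups. Checking conjugation-invariance by order — order 1: 1/1 normal; order 2: 1/9 normal; order 4: 1/5 normal; order 8: 3/3 normal; order 16: 1/1 normal.
Total normal subgroups: 7.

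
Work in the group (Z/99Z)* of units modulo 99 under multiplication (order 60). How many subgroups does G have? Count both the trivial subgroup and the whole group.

|G| = 60, so by Lagrange every subgroup order divides 60. Divisors: 1, 2, 3, 4, 5, 6, 10, 12, 15, 20, 30, 60.
Subgroups by order — order 1: 1; order 2: 3; order 3: 1; order 4: 1; order 5: 1; order 6: 3; order 10: 3; order 12: 1; order 15: 1; order 20: 1; order 30: 3; order 60: 1.
Total: 1 + 3 + 1 + 1 + 1 + 3 + 3 + 1 + 1 + 1 + 3 + 1 = 20.

20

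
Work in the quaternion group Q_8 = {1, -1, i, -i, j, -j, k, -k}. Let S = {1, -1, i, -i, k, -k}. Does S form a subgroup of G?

|S| = 6 does not divide |G| = 8, so by Lagrange S is not a subgroup.

No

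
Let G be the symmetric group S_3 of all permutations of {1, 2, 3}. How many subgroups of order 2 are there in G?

|G| = 6 and 2 | 6, so subgroups of order 2 are possible by Lagrange.
The subgroups of order 2 are: {e, (1 2)}; {e, (1 3)}; {e, (2 3)}.
So G has 3 subgroups of order 2.

3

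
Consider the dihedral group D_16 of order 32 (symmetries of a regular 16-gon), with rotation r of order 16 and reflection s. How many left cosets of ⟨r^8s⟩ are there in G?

|⟨r^8s⟩| = 2 and |G| = 32.
By Lagrange, [G : H] = |G|/|H| = 32/2 = 16.

16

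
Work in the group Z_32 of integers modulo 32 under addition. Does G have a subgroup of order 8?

Yes

8 | 32. A subgroup of order 8 is {0, 4, 8, 12, 16, 20, 24, 28}.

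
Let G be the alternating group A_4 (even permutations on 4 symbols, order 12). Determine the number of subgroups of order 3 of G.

|G| = 12 and 3 | 12, so subgroups of order 3 are possible by Lagrange.
The subgroups of order 3 are: {e, (1 2 3), (1 3 2)}; {e, (1 2 4), (1 4 2)}; {e, (1 3 4), (1 4 3)}; {e, (2 3 4), (2 4 3)}.
So G has 4 subgroups of order 3.

4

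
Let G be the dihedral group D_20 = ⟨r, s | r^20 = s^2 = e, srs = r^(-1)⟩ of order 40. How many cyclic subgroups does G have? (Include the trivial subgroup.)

A cyclic subgroup of order d is generated by each of its φ(d) elements of order d, so the cyclic subgroups of order d number (#elements of order d)/φ(d).
Cyclic subgroups by order — order 1: 1; order 2: 21; order 4: 1; order 5: 1; order 10: 1; order 20: 1.
Total: 26.

26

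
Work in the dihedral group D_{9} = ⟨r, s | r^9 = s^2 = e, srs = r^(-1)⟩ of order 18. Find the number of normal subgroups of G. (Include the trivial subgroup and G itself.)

G has 16 subgroups. Checking conjugation-invariance by order — order 1: 1/1 normal; order 2: 0/9 normal; order 3: 1/1 normal; order 6: 0/3 normal; order 9: 1/1 normal; order 18: 1/1 normal.
Total normal subgroups: 4.

4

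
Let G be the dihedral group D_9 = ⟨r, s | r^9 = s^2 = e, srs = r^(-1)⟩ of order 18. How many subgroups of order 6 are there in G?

3

|G| = 18 and 6 | 18, so subgroups of order 6 are possible by Lagrange.
The subgroups of order 6 are: {e, r^3, r^6, r^2s, r^5s, r^8s}; {e, r^3, r^6, s, r^3s, r^6s}; {e, r^3, r^6, rs, r^4s, r^7s}.
So G has 3 subgroups of order 6.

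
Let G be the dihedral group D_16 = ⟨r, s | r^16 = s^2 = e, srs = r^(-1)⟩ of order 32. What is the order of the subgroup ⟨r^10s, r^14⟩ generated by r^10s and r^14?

16

|⟨r^10s⟩| = 2 and |⟨r^14⟩| = 8, so |H| is a multiple of lcm(2, 8) = 8 and divides |G| = 32.
Closing under the operation: H = {e, r^2, r^4, r^6, r^8, r^10, r^12, r^14, s, r^2s, r^4s, r^6s, r^8s, r^10s, r^12s, r^14s}, so |H| = 16.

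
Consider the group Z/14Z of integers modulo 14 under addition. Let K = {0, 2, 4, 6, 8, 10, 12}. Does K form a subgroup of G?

|K| = 7 divides |G| = 14, consistent with Lagrange.
K contains the identity, every element's inverse is in K, and K is closed under +: it is a subgroup.
In fact K = ⟨2⟩.

Yes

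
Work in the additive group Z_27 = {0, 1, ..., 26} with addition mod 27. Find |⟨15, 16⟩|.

|⟨15⟩| = 9 and |⟨16⟩| = 27, so |H| is a multiple of lcm(9, 27) = 27 and divides |G| = 27.
Closing {15, 16} under the group operation gives all of G, so |H| = 27.

27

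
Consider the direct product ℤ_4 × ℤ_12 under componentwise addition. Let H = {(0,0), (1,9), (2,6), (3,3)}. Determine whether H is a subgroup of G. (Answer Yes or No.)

Yes

|H| = 4 divides |G| = 48, consistent with Lagrange.
H contains the identity, every element's inverse is in H, and H is closed under +: it is a subgroup.
In fact H = ⟨(3,3)⟩.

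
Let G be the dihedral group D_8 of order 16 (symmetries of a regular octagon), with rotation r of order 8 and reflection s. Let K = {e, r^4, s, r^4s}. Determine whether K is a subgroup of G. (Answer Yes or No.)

Yes

|K| = 4 divides |G| = 16, consistent with Lagrange.
K contains the identity, every element's inverse is in K, and K is closed under ·: it is a subgroup.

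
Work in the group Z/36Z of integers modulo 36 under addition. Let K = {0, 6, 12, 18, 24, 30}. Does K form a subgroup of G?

Yes

|K| = 6 divides |G| = 36, consistent with Lagrange.
K contains the identity, every element's inverse is in K, and K is closed under +: it is a subgroup.
In fact K = ⟨6⟩.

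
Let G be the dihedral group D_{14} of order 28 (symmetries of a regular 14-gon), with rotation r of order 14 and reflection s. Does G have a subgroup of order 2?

2 | 28. A subgroup of order 2 is {e, r^10s}.

Yes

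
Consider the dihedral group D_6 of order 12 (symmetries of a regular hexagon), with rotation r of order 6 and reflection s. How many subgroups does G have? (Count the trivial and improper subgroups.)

|G| = 12, so by Lagrange every subgroup order divides 12. Divisors: 1, 2, 3, 4, 6, 12.
Subgroups by order — order 1: 1; order 2: 7; order 3: 1; order 4: 3; order 6: 3; order 12: 1.
Total: 1 + 7 + 1 + 3 + 3 + 1 = 16.

16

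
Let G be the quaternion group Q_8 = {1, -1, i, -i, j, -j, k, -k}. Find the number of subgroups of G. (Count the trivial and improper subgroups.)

|G| = 8, so by Lagrange every subgroup order divides 8. Divisors: 1, 2, 4, 8.
Subgroups by order — order 1: 1; order 2: 1; order 4: 3; order 8: 1.
Total: 1 + 1 + 3 + 1 = 6.

6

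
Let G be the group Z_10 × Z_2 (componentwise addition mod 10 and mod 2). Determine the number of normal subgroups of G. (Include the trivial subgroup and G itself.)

10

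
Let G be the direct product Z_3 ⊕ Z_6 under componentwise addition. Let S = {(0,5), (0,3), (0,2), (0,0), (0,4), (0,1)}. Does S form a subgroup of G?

|S| = 6 divides |G| = 18, consistent with Lagrange.
S contains the identity, every element's inverse is in S, and S is closed under +: it is a subgroup.
In fact S = ⟨(0,1)⟩.

Yes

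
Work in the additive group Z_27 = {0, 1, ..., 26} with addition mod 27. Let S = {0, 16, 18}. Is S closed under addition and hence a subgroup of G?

16 ∈ S but its inverse 11 ∉ S, so S is not a subgroup.

No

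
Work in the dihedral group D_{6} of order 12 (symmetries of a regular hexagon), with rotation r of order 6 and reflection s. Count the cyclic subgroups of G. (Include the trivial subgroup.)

A cyclic subgroup of order d is generated by each of its φ(d) elements of order d, so the cyclic subgroups of order d number (#elements of order d)/φ(d).
Cyclic subgroups by order — order 1: 1; order 2: 7; order 3: 1; order 6: 1.
Total: 10.

10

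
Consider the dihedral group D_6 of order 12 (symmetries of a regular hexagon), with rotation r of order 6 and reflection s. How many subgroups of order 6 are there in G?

|G| = 12 and 6 | 12, so subgroups of order 6 are possible by Lagrange.
The subgroups of order 6 are: {e, r, r^2, r^3, r^4, r^5}; {e, r^2, r^4, s, r^2s, r^4s}; {e, r^2, r^4, rs, r^3s, r^5s}.
So G has 3 subgroups of order 6.

3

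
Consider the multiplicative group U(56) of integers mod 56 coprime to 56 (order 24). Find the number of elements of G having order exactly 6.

14

Enumerating element orders in G gives 14 elements of order 6.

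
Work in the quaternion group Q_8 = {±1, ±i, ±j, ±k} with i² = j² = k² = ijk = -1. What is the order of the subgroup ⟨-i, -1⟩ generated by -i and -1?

4

|⟨-i⟩| = 4 and |⟨-1⟩| = 2, so |H| is a multiple of lcm(4, 2) = 4 and divides |G| = 8.
Closing under the operation: H = {1, -1, i, -i}, so |H| = 4.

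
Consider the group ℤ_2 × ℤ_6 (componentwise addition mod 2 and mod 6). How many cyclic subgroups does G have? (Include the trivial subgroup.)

8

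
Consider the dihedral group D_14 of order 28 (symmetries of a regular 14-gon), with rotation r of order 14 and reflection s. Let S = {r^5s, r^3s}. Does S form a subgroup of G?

No

The identity e ∉ S, so S is not a subgroup.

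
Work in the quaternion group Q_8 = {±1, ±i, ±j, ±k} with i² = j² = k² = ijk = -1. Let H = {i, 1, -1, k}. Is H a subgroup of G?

No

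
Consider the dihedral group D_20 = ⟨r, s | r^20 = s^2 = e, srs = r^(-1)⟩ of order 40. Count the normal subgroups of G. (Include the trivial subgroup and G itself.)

G has 48 subgroups. Checking conjugation-invariance by order — order 1: 1/1 normal; order 2: 1/21 normal; order 4: 1/11 normal; order 5: 1/1 normal; order 8: 0/5 normal; order 10: 1/5 normal; order 20: 3/3 normal; order 40: 1/1 normal.
Total normal subgroups: 9.

9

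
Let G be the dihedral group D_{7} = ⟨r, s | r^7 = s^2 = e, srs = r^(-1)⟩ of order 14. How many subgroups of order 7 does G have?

|G| = 14 and 7 | 14, so subgroups of order 7 are possible by Lagrange.
The subgroups of order 7 are: {e, r, r^2, r^3, r^4, r^5, r^6}.
So G has 1 subgroup of order 7.

1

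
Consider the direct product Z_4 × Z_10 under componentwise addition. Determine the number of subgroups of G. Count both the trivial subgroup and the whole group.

|G| = 40, so by Lagrange every subgroup order divides 40. Divisors: 1, 2, 4, 5, 8, 10, 20, 40.
Subgroups by order — order 1: 1; order 2: 3; order 4: 3; order 5: 1; order 8: 1; order 10: 3; order 20: 3; order 40: 1.
Total: 1 + 3 + 3 + 1 + 1 + 3 + 3 + 1 = 16.

16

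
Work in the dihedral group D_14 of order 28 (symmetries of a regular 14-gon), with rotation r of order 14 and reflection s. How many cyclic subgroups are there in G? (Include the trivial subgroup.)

Group the elements of G by the cyclic subgroup they generate; each cyclic subgroup of order d accounts for φ(d) elements.
Cyclic subgroups by order — order 1: 1; order 2: 15; order 7: 1; order 14: 1.
Total: 18.

18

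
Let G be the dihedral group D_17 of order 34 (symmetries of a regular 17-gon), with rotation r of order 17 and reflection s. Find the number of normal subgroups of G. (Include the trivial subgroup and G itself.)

G has 20 subgroups. Checking conjugation-invariance by order — order 1: 1/1 normal; order 2: 0/17 normal; order 17: 1/1 normal; order 34: 1/1 normal.
Total normal subgroups: 3.

3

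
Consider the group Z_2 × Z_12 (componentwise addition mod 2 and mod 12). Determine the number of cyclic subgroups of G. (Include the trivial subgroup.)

12

A cyclic subgroup of order d is generated by each of its φ(d) elements of order d, so the cyclic subgroups of order d number (#elements of order d)/φ(d).
Cyclic subgroups by order — order 1: 1; order 2: 3; order 3: 1; order 4: 2; order 6: 3; order 12: 2.
Total: 12.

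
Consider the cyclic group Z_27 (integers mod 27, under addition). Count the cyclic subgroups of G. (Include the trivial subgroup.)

Group the elements of G by the cyclic subgroup they generate; each cyclic subgroup of order d accounts for φ(d) elements.
Cyclic subgroups by order — order 1: 1; order 3: 1; order 9: 1; order 27: 1.
Total: 4.

4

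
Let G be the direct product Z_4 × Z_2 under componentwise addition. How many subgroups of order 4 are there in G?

|G| = 8 and 4 | 8, so subgroups of order 4 are possible by Lagrange.
The subgroups of order 4 are: {(0,0), (0,1), (2,0), (2,1)}; {(0,0), (1,0), (2,0), (3,0)}; {(0,0), (1,1), (2,0), (3,1)}.
So G has 3 subgroups of order 4.

3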